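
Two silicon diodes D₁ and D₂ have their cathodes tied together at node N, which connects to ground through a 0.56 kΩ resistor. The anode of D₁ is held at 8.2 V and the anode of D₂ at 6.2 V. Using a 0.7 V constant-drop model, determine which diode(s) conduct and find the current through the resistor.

Only D₁ conducts; I_R ≈ 13 mA

Assume both conduct. Then node N would need to be at both 8.2−0.7 = 7.5 V and 6.2−0.7 = 5.5 V, which is impossible.
Assume only D₁ conducts: V_N = 8.2 − 0.7 = 7.5 V, so I_R = 7.5/0.56 = 13.4 mA.
Check D₂: its anode-to-cathode voltage is 6.2 − 7.5 = -1.3 V < 0.7 V, so it is off. The assumption is consistent.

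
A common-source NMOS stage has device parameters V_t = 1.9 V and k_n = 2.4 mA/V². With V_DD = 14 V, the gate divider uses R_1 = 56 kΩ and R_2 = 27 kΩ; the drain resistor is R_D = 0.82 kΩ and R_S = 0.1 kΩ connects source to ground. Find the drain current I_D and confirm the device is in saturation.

I_D ≈ 5.4 mA

V_G = V_DD·R_2/(R_1+R_2) = 14×27/83 = 4.55 V.
Assume saturation: I_D = (k_n/2)(V_GS − V_t)² with V_GS = V_G − I_D·R_S = 4.55 − 0.1·I_D.
Substituting gives 0.012·I_D² − 1.64·I_D + 8.45 = 0, with roots I_D = 5.38 or 131 mA.
The root I_D = 131 mA gives V_GS = -8.55 V ≤ V_t, so take I_D = 5.38 mA.
Then V_GS = 4.02 V and V_DS = V_DD − I_D(R_D+R_S) = 14 − 5.38×0.92 = 9.05 V.
Saturation requires V_DS ≥ V_GS − V_t = 2.12 V; 9.05 ≥ 2.12 ✓.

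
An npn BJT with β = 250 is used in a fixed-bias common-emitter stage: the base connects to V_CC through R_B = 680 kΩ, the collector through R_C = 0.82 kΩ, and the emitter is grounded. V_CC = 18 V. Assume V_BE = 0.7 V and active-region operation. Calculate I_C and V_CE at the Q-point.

Base loop: V_CC = I_B·R_B + V_BE, so I_B = (18 − 0.7)/680 kΩ = 0.0254 mA.
In the active region I_C = β·I_B = 250 × 0.0254 = 6.36 mA.
Collector loop: V_CE = V_CC − I_C·R_C = 18 − 6.36×0.82 = 12.8 V.
Since V_CE = 12.8 V > V_CE(sat) ≈ 0.2 V, the transistor is in the active region as assumed.

I_C ≈ 6.4 mA, V_CE ≈ 13 V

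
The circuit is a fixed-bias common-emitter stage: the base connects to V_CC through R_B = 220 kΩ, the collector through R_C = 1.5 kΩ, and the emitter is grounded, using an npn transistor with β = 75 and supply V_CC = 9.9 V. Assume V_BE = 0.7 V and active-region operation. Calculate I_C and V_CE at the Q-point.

Base loop: V_CC = I_B·R_B + V_BE, so I_B = (9.9 − 0.7)/220 kΩ = 0.0418 mA.
In the active region I_C = β·I_B = 75 × 0.0418 = 3.14 mA.
Collector loop: V_CE = V_CC − I_C·R_C = 9.9 − 3.14×1.5 = 5.2 V.
Since V_CE = 5.2 V > V_CE(sat) ≈ 0.2 V, the transistor is in the active region as assumed.

I_C ≈ 3.1 mA, V_CE ≈ 5.2 V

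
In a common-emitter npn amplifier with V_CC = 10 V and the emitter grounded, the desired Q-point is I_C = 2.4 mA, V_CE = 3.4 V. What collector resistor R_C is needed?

R_C ≈ 2.8 kΩ

Collector loop: V_CC = I_C·R_C + V_CE.
R_C = (V_CC − V_CE)/I_C = (10 − 3.4)/2.4 = 2.75 kΩ.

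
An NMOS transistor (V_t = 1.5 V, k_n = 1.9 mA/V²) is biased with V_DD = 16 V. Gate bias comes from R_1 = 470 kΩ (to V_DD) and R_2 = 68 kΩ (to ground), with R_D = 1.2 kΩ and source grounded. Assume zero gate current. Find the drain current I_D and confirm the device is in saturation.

V_G = V_DD·R_2/(R_1+R_2) = 16×68/538 = 2.02 V. With the source grounded, V_GS = V_G = 2.02 V.
Assume saturation: I_D = (k_n/2)(V_GS − V_t)² = (1.9/2)×(2.02 − 1.5)² = 0.95×0.522² = 0.259 mA.
V_DS = V_DD − I_D·R_D = 16 − 0.259×1.2 = 15.7 V.
Saturation requires V_DS ≥ V_GS − V_t = 0.522 V; 15.7 ≥ 0.522 ✓.

I_D ≈ 0.26 mA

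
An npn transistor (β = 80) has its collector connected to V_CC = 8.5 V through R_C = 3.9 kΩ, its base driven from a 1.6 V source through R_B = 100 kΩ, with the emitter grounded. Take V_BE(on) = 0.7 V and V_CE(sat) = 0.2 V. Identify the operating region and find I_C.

Assume active. Base-emitter loop: I_B = (V_BB − V_BE)/R_B = (1.6 − 0.7)/100 = 0.009 mA.
I_C = β·I_B = 80×0.009 = 0.72 mA.
V_CE = V_CC − I_C·R_C = 8.5 − 0.72×3.9 = 5.69 V > V_CE(sat), so the active-region assumption holds.

active; I_C ≈ 0.72 mA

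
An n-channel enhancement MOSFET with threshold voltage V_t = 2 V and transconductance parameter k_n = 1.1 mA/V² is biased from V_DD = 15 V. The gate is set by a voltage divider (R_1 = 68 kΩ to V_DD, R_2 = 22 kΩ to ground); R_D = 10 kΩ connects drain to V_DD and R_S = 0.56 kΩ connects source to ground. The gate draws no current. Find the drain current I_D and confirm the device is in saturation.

I_D ≈ 0.81 mA

V_G = V_DD·R_2/(R_1+R_2) = 15×22/90 = 3.67 V.
Assume saturation: I_D = (k_n/2)(V_GS − V_t)² with V_GS = V_G − I_D·R_S = 3.67 − 0.56·I_D.
Substituting gives 0.172·I_D² − 2.03·I_D + 1.53 = 0, with roots I_D = 0.81 or 10.9 mA.
The root I_D = 10.9 mA gives V_GS = -2.46 V ≤ V_t, so take I_D = 0.81 mA.
Then V_GS = 3.21 V and V_DS = V_DD − I_D(R_D+R_S) = 15 − 0.81×10.6 = 6.45 V.
Saturation requires V_DS ≥ V_GS − V_t = 1.21 V; 6.45 ≥ 1.21 ✓.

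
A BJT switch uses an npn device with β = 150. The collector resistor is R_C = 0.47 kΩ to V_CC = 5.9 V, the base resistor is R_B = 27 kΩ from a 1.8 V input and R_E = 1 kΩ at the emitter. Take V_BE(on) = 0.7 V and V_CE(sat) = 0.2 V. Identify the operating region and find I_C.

active; I_C ≈ 0.93 mA

Assume active. Base-emitter loop: I_B = (V_BB − V_BE)/(R_B + (β+1)R_E) = (1.8 − 0.7)/(27 + 151×1) = 0.00618 mA.
I_C = β·I_B = 150×0.00618 = 0.927 mA.
V_CE = V_CC − I_C·R_C − I_E·R_E = 5.9 − 0.927×0.47 − 0.933×1 = 4.53 V > V_CE(sat), so the active-region assumption holds.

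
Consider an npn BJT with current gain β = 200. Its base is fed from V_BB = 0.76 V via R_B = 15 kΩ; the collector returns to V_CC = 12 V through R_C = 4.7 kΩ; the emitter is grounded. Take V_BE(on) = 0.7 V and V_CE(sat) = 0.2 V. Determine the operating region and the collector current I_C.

Assume active. Base-emitter loop: I_B = (V_BB − V_BE)/R_B = (0.76 − 0.7)/15 = 0.004 mA.
I_C = β·I_B = 200×0.004 = 0.8 mA.
V_CE = V_CC − I_C·R_C = 12 − 0.8×4.7 = 8.24 V > V_CE(sat), so the active-region assumption holds.

active; I_C ≈ 0.8 mA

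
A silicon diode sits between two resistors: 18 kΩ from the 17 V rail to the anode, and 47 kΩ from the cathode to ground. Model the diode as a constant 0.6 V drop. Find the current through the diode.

I ≈ 0.25 mA

The two resistors are in series with the diode, so KVL gives 17 = I·18 + 0.6 + I·47.
I = (17 − 0.6) / (18 + 47) kΩ = 16.4 / 65 = 0.252 mA.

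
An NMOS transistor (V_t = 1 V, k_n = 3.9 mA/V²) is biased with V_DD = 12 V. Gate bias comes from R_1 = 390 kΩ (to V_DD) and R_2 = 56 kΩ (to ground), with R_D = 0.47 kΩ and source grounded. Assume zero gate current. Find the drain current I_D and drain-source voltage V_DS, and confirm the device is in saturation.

I_D ≈ 0.5 mA, V_DS ≈ 12 V

V_G = V_DD·R_2/(R_1+R_2) = 12×56/446 = 1.51 V. With the source grounded, V_GS = V_G = 1.51 V.
Assume saturation: I_D = (k_n/2)(V_GS − V_t)² = (3.9/2)×(1.51 − 1)² = 1.95×0.507² = 0.501 mA.
V_DS = V_DD − I_D·R_D = 12 − 0.501×0.47 = 11.8 V.
Saturation requires V_DS ≥ V_GS − V_t = 0.507 V; 11.8 ≥ 0.507 ✓.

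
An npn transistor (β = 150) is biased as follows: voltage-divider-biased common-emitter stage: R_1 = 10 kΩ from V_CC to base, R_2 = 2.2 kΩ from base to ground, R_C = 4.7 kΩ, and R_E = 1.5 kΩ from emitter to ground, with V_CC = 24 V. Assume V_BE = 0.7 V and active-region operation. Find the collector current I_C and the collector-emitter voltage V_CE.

Thevenize the base divider: V_Th = V_CC·R_2/(R_1+R_2) = 24×2.2/12.2 = 4.33 V, R_Th = R_1‖R_2 = 1.8 kΩ.
Base-emitter loop: V_Th = I_B·R_Th + V_BE + (β+1)I_B·R_E, so I_B = (4.33 − 0.7) / (1.8 + 151×1.5) = 0.0159 mA.
I_C = β·I_B = 150×0.0159 = 2.38 mA, and I_E = (β+1)I_B = 2.4 mA.
V_CE = V_CC − I_C·R_C − I_E·R_E = 24 − 2.38×4.7 − 2.4×1.5 = 9.2 V.
V_CE = 9.2 V > 0.2 V confirms active-region operation.

I_C ≈ 2.4 mA, V_CE ≈ 9.2 V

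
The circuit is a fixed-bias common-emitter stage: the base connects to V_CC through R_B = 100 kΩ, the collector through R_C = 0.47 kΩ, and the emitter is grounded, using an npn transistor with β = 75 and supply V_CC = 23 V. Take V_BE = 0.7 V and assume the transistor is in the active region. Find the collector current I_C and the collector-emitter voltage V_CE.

I_C ≈ 17 mA, V_CE ≈ 15 V

Base loop: V_CC = I_B·R_B + V_BE, so I_B = (23 − 0.7)/100 kΩ = 0.223 mA.
In the active region I_C = β·I_B = 75 × 0.223 = 16.7 mA.
Collector loop: V_CE = V_CC − I_C·R_C = 23 − 16.7×0.47 = 15.1 V.
Since V_CE = 15.1 V > V_CE(sat) ≈ 0.2 V, the transistor is in the active region as assumed.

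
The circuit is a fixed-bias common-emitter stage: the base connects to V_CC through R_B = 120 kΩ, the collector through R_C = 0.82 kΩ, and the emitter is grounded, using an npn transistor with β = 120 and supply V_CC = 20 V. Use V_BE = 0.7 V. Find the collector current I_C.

Base loop: V_CC = I_B·R_B + V_BE, so I_B = (20 − 0.7)/120 kΩ = 0.161 mA.
In the active region I_C = β·I_B = 120 × 0.161 = 19.3 mA.
Collector loop: V_CE = V_CC − I_C·R_C = 20 − 19.3×0.82 = 4.17 V.
Since V_CE = 4.17 V > V_CE(sat) ≈ 0.2 V, the transistor is in the active region as assumed.

I_C ≈ 19 mA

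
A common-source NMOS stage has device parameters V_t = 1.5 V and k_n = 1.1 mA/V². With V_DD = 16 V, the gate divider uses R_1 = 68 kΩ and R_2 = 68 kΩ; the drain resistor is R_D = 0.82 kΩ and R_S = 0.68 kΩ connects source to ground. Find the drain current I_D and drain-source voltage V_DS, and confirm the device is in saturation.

I_D ≈ 5.1 mA, V_DS ≈ 8.4 V

V_G = V_DD·R_2/(R_1+R_2) = 16×68/136 = 8 V.
Assume saturation: I_D = (k_n/2)(V_GS − V_t)² with V_GS = V_G − I_D·R_S = 8 − 0.68·I_D.
Substituting gives 0.254·I_D² − 5.86·I_D + 23.2 = 0, with roots I_D = 5.09 or 18 mA.
The root I_D = 18 mA gives V_GS = -4.21 V ≤ V_t, so take I_D = 5.09 mA.
Then V_GS = 4.54 V and V_DS = V_DD − I_D(R_D+R_S) = 16 − 5.09×1.5 = 8.37 V.
Saturation requires V_DS ≥ V_GS − V_t = 3.04 V; 8.37 ≥ 3.04 ✓.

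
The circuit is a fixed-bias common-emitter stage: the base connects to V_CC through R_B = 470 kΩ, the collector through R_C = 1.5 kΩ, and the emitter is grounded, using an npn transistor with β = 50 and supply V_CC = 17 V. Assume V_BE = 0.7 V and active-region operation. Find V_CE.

Base loop: V_CC = I_B·R_B + V_BE, so I_B = (17 − 0.7)/470 kΩ = 0.0347 mA.
In the active region I_C = β·I_B = 50 × 0.0347 = 1.73 mA.
Collector loop: V_CE = V_CC − I_C·R_C = 17 − 1.73×1.5 = 14.4 V.
Since V_CE = 14.4 V > V_CE(sat) ≈ 0.2 V, the transistor is in the active region as assumed.

V_CE ≈ 14 V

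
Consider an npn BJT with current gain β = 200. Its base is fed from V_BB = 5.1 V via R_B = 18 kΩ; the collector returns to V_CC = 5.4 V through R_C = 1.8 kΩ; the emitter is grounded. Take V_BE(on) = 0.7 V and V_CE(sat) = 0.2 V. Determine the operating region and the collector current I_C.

Assume active: I_B = (5.1 − 0.7)/18 = 0.244 mA, giving I_C = β·I_B = 48.9 mA.
But then V_CE = 5.4 − 48.9×1.8 = -82.6 V < V_CE(sat) = 0.2 V — impossible in the active region.
So the transistor is saturated. With V_CE = 0.2 V, I_C = (V_CC − 0.2)/R_C = 5.2/1.8 = 2.89 mA.
Check: β·I_B = 48.9 mA > I_C = 2.89 mA, confirming saturation.

saturation; I_C ≈ 2.9 mA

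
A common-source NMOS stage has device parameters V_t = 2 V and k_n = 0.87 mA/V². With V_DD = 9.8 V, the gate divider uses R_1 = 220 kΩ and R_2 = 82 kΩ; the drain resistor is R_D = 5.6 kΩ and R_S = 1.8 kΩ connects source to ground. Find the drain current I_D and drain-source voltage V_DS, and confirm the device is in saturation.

V_G = V_DD·R_2/(R_1+R_2) = 9.8×82/302 = 2.66 V.
Assume saturation: I_D = (k_n/2)(V_GS − V_t)² with V_GS = V_G − I_D·R_S = 2.66 − 1.8·I_D.
Substituting gives 1.41·I_D² − 2.04·I_D + 0.19 = 0, with roots I_D = 0.1 or 1.34 mA.
The root I_D = 1.34 mA gives V_GS = 0.243 V ≤ V_t, so take I_D = 0.1 mA.
Then V_GS = 2.48 V and V_DS = V_DD − I_D(R_D+R_S) = 9.8 − 0.1×7.4 = 9.06 V.
Saturation requires V_DS ≥ V_GS − V_t = 0.48 V; 9.06 ≥ 0.48 ✓.

I_D ≈ 0.1 mA, V_DS ≈ 9.1 V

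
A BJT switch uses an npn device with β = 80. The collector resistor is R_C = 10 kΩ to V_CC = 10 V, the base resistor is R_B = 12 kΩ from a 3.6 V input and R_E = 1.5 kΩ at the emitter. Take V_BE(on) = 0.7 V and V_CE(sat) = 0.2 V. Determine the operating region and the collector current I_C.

saturation; I_C ≈ 0.84 mA

Assume active: I_B = (3.6 − 0.7)/(12 + 81×1.5) = 0.0217 mA, I_C = β·I_B = 1.74 mA.
Then V_CE = 10 − 1.74×10 − 1.76×1.5 = -10 V < 0.2 V — the active assumption fails.
Re-solve with V_CE = 0.2 V. KCL at the emitter: V_E/R_E = (V_BB−0.7−V_E)/R_B + (V_CC−0.2−V_E)/R_C, giving V_E = 1.44 V.
I_C = (V_CC − 0.2 − V_E)/R_C = (9.8 − 1.44)/10 = 0.836 mA.
Check: I_B = (2.9 − 1.44)/12 = 0.122 mA, and β·I_B = 9.75 mA > I_C, confirming saturation.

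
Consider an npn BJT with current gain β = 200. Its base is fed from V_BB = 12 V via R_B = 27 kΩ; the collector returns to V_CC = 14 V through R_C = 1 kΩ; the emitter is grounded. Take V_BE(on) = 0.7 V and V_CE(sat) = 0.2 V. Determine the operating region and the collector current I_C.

saturation; I_C ≈ 14 mA

Assume active: I_B = (12 − 0.7)/27 = 0.419 mA, giving I_C = β·I_B = 83.7 mA.
But then V_CE = 14 − 83.7×1 = -69.7 V < V_CE(sat) = 0.2 V — impossible in the active region.
So the transistor is saturated. With V_CE = 0.2 V, I_C = (V_CC − 0.2)/R_C = 13.8/1 = 13.8 mA.
Check: β·I_B = 83.7 mA > I_C = 13.8 mA, confirming saturation.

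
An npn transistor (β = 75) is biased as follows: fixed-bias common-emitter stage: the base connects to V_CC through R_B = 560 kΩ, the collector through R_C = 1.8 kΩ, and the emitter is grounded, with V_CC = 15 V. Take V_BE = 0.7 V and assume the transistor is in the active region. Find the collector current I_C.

Base loop: V_CC = I_B·R_B + V_BE, so I_B = (15 − 0.7)/560 kΩ = 0.0255 mA.
In the active region I_C = β·I_B = 75 × 0.0255 = 1.92 mA.
Collector loop: V_CE = V_CC − I_C·R_C = 15 − 1.92×1.8 = 11.6 V.
Since V_CE = 11.6 V > V_CE(sat) ≈ 0.2 V, the transistor is in the active region as assumed.

I_C ≈ 1.9 mA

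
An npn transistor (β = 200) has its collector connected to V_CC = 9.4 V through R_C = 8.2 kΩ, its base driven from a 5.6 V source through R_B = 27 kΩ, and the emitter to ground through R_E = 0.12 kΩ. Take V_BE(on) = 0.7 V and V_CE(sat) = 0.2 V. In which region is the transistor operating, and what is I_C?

Assume active: I_B = (5.6 − 0.7)/(27 + 201×0.12) = 0.0959 mA, I_C = β·I_B = 19.2 mA.
Then V_CE = 9.4 − 19.2×8.2 − 19.3×0.12 = -150 V < 0.2 V — the active assumption fails.
Re-solve with V_CE = 0.2 V. KCL at the emitter: V_E/R_E = (V_BB−0.7−V_E)/R_B + (V_CC−0.2−V_E)/R_C, giving V_E = 0.153 V.
I_C = (V_CC − 0.2 − V_E)/R_C = (9.2 − 0.153)/8.2 = 1.1 mA.
Check: I_B = (4.9 − 0.153)/27 = 0.176 mA, and β·I_B = 35.2 mA > I_C, confirming saturation.

saturation; I_C ≈ 1.1 mA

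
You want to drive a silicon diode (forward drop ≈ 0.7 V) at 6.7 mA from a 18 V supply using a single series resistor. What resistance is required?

R ≈ 2.6 kΩ

The resistor drops V_S − V_D = 18 − 0.7 = 17.3 V at 6.7 mA.
R = 17.3 V / 6.7 mA = 2.58 kΩ.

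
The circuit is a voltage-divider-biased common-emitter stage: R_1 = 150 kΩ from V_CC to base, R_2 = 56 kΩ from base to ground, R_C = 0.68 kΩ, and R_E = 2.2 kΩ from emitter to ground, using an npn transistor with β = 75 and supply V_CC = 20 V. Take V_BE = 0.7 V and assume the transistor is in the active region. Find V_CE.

V_CE ≈ 15 V

Thevenize the base divider: V_Th = V_CC·R_2/(R_1+R_2) = 20×56/206 = 5.44 V, R_Th = R_1‖R_2 = 40.8 kΩ.
Base-emitter loop: V_Th = I_B·R_Th + V_BE + (β+1)I_B·R_E, so I_B = (5.44 − 0.7) / (40.8 + 76×2.2) = 0.0228 mA.
I_C = β·I_B = 75×0.0228 = 1.71 mA, and I_E = (β+1)I_B = 1.73 mA.
V_CE = V_CC − I_C·R_C − I_E·R_E = 20 − 1.71×0.68 − 1.73×2.2 = 15 V.
V_CE = 15 V > 0.2 V confirms active-region operation.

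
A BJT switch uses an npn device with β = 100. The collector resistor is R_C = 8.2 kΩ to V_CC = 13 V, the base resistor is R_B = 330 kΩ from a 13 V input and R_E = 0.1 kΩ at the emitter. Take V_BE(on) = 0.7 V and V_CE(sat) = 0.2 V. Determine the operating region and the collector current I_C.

saturation; I_C ≈ 1.5 mA

Assume active: I_B = (13 − 0.7)/(330 + 101×0.1) = 0.0362 mA, I_C = β·I_B = 3.62 mA.
Then V_CE = 13 − 3.62×8.2 − 3.65×0.1 = -17 V < 0.2 V — the active assumption fails.
Re-solve with V_CE = 0.2 V. KCL at the emitter: V_E/R_E = (V_BB−0.7−V_E)/R_B + (V_CC−0.2−V_E)/R_C, giving V_E = 0.158 V.
I_C = (V_CC − 0.2 − V_E)/R_C = (12.8 − 0.158)/8.2 = 1.54 mA.
Check: I_B = (12.3 − 0.158)/330 = 0.0368 mA, and β·I_B = 3.68 mA > I_C, confirming saturation.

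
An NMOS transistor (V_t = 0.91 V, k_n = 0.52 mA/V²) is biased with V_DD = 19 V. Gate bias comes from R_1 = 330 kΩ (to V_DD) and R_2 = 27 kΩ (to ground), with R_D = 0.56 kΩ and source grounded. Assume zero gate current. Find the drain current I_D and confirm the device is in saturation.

V_G = V_DD·R_2/(R_1+R_2) = 19×27/357 = 1.44 V. With the source grounded, V_GS = V_G = 1.44 V.
Assume saturation: I_D = (k_n/2)(V_GS − V_t)² = (0.52/2)×(1.44 − 0.91)² = 0.26×0.527² = 0.0722 mA.
V_DS = V_DD − I_D·R_D = 19 − 0.0722×0.56 = 19 V.
Saturation requires V_DS ≥ V_GS − V_t = 0.527 V; 19 ≥ 0.527 ✓.

I_D ≈ 0.072 mA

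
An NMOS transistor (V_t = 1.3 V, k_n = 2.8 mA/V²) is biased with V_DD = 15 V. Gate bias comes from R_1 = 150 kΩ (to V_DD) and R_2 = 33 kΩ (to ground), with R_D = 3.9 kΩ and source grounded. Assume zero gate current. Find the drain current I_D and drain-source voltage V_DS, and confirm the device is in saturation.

I_D ≈ 2.8 mA, V_DS ≈ 4.2 V

V_G = V_DD·R_2/(R_1+R_2) = 15×33/183 = 2.7 V. With the source grounded, V_GS = V_G = 2.7 V.
Assume saturation: I_D = (k_n/2)(V_GS − V_t)² = (2.8/2)×(2.7 − 1.3)² = 1.4×1.4² = 2.76 mA.
V_DS = V_DD − I_D·R_D = 15 − 2.76×3.9 = 4.22 V.
Saturation requires V_DS ≥ V_GS − V_t = 1.4 V; 4.22 ≥ 1.4 ✓.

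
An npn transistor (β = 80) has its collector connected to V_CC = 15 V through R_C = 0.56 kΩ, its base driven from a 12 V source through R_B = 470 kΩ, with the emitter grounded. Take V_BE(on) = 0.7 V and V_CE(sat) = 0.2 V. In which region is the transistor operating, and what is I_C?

Assume active. Base-emitter loop: I_B = (V_BB − V_BE)/R_B = (12 − 0.7)/470 = 0.024 mA.
I_C = β·I_B = 80×0.024 = 1.92 mA.
V_CE = V_CC − I_C·R_C = 15 − 1.92×0.56 = 13.9 V > V_CE(sat), so the active-region assumption holds.

active; I_C ≈ 1.9 mA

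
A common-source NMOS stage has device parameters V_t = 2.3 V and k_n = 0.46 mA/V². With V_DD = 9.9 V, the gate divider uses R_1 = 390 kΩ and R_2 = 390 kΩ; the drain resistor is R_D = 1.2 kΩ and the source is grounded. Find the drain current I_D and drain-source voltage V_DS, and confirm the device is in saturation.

V_G = V_DD·R_2/(R_1+R_2) = 9.9×390/780 = 4.95 V. With the source grounded, V_GS = V_G = 4.95 V.
Assume saturation: I_D = (k_n/2)(V_GS − V_t)² = (0.46/2)×(4.95 − 2.3)² = 0.23×2.65² = 1.62 mA.
V_DS = V_DD − I_D·R_D = 9.9 − 1.62×1.2 = 7.96 V.
Saturation requires V_DS ≥ V_GS − V_t = 2.65 V; 7.96 ≥ 2.65 ✓.

I_D ≈ 1.6 mA, V_DS ≈ 8 V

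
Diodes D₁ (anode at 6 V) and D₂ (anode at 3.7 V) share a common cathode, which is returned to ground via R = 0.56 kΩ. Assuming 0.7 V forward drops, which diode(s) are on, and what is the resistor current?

Assume both conduct. Then node N would need to be at both 6−0.7 = 5.3 V and 3.7−0.7 = 3 V, which is impossible.
Assume only D₁ conducts: V_N = 6 − 0.7 = 5.3 V, so I_R = 5.3/0.56 = 9.46 mA.
Check D₂: its anode-to-cathode voltage is 3.7 − 5.3 = -1.6 V < 0.7 V, so it is off. The assumption is consistent.

Only D₁ conducts; I_R ≈ 9.5 mA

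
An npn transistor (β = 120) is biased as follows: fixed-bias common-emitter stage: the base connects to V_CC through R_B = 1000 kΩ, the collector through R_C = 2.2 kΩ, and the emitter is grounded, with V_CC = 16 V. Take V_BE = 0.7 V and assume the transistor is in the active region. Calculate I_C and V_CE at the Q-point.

I_C ≈ 1.8 mA, V_CE ≈ 12 V

Base loop: V_CC = I_B·R_B + V_BE, so I_B = (16 − 0.7)/1000 kΩ = 0.0153 mA.
In the active region I_C = β·I_B = 120 × 0.0153 = 1.84 mA.
Collector loop: V_CE = V_CC − I_C·R_C = 16 − 1.84×2.2 = 12 V.
Since V_CE = 12 V > V_CE(sat) ≈ 0.2 V, the transistor is in the active region as assumed.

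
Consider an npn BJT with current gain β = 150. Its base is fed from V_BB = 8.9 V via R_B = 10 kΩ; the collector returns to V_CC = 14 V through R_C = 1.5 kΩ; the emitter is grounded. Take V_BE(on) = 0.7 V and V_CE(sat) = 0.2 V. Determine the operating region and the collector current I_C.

Assume active: I_B = (8.9 − 0.7)/10 = 0.82 mA, giving I_C = β·I_B = 123 mA.
But then V_CE = 14 − 123×1.5 = -171 V < V_CE(sat) = 0.2 V — impossible in the active region.
So the transistor is saturated. With V_CE = 0.2 V, I_C = (V_CC − 0.2)/R_C = 13.8/1.5 = 9.2 mA.
Check: β·I_B = 123 mA > I_C = 9.2 mA, confirming saturation.

saturation; I_C ≈ 9.2 mA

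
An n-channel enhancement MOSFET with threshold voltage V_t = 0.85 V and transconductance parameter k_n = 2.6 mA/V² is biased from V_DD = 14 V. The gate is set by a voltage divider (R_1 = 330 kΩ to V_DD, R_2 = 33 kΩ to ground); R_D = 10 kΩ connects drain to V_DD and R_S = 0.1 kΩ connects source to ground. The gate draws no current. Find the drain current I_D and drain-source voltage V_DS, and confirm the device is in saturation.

V_G = V_DD·R_2/(R_1+R_2) = 14×33/363 = 1.27 V.
Assume saturation: I_D = (k_n/2)(V_GS − V_t)² with V_GS = V_G − I_D·R_S = 1.27 − 0.1·I_D.
Substituting gives 0.013·I_D² − 1.11·I_D + 0.232 = 0, with roots I_D = 0.21 or 85.2 mA.
The root I_D = 85.2 mA gives V_GS = -7.24 V ≤ V_t, so take I_D = 0.21 mA.
Then V_GS = 1.25 V and V_DS = V_DD − I_D(R_D+R_S) = 14 − 0.21×10.1 = 11.9 V.
Saturation requires V_DS ≥ V_GS − V_t = 0.402 V; 11.9 ≥ 0.402 ✓.

I_D ≈ 0.21 mA, V_DS ≈ 12 V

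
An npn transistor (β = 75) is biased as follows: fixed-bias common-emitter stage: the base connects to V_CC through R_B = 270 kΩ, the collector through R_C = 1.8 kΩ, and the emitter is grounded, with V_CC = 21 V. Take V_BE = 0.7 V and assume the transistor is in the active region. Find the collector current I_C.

Base loop: V_CC = I_B·R_B + V_BE, so I_B = (21 − 0.7)/270 kΩ = 0.0752 mA.
In the active region I_C = β·I_B = 75 × 0.0752 = 5.64 mA.
Collector loop: V_CE = V_CC − I_C·R_C = 21 − 5.64×1.8 = 10.8 V.
Since V_CE = 10.8 V > V_CE(sat) ≈ 0.2 V, the transistor is in the active region as assumed.

I_C ≈ 5.6 mA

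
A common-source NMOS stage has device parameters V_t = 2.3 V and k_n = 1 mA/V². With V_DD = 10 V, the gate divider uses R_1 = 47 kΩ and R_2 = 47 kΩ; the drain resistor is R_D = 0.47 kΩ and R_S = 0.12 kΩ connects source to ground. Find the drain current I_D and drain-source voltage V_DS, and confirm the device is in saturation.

V_G = V_DD·R_2/(R_1+R_2) = 10×47/94 = 5 V.
Assume saturation: I_D = (k_n/2)(V_GS − V_t)² with V_GS = V_G − I_D·R_S = 5 − 0.12·I_D.
Substituting gives 0.0072·I_D² − 1.32·I_D + 3.65 = 0, with roots I_D = 2.8 or 181 mA.
The root I_D = 181 mA gives V_GS = -16.7 V ≤ V_t, so take I_D = 2.8 mA.
Then V_GS = 4.66 V and V_DS = V_DD − I_D(R_D+R_S) = 10 − 2.8×0.59 = 8.35 V.
Saturation requires V_DS ≥ V_GS − V_t = 2.36 V; 8.35 ≥ 2.36 ✓.

I_D ≈ 2.8 mA, V_DS ≈ 8.4 V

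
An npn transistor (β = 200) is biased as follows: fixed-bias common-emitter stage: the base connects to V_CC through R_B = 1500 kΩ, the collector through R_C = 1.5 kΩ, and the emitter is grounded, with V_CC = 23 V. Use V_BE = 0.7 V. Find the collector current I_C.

I_C ≈ 3 mA

Base loop: V_CC = I_B·R_B + V_BE, so I_B = (23 − 0.7)/1500 kΩ = 0.0149 mA.
In the active region I_C = β·I_B = 200 × 0.0149 = 2.97 mA.
Collector loop: V_CE = V_CC − I_C·R_C = 23 − 2.97×1.5 = 18.5 V.
Since V_CE = 18.5 V > V_CE(sat) ≈ 0.2 V, the transistor is in the active region as assumed.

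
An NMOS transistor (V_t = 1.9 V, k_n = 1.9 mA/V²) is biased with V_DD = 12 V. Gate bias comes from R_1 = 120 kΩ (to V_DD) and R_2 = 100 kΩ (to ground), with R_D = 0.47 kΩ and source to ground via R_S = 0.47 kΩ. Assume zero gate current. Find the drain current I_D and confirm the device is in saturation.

I_D ≈ 3.5 mA

V_G = V_DD·R_2/(R_1+R_2) = 12×100/220 = 5.45 V.
Assume saturation: I_D = (k_n/2)(V_GS − V_t)² with V_GS = V_G − I_D·R_S = 5.45 − 0.47·I_D.
Substituting gives 0.21·I_D² − 4.17·I_D + 12 = 0, with roots I_D = 3.49 or 16.4 mA.
The root I_D = 16.4 mA gives V_GS = -2.26 V ≤ V_t, so take I_D = 3.49 mA.
Then V_GS = 3.82 V and V_DS = V_DD − I_D(R_D+R_S) = 12 − 3.49×0.94 = 8.72 V.
Saturation requires V_DS ≥ V_GS − V_t = 1.92 V; 8.72 ≥ 1.92 ✓.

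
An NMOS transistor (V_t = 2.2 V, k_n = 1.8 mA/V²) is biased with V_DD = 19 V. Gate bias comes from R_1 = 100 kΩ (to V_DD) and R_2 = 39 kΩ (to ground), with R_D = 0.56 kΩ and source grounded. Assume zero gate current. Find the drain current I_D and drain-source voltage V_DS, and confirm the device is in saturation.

I_D ≈ 8.8 mA, V_DS ≈ 14 V

V_G = V_DD·R_2/(R_1+R_2) = 19×39/139 = 5.33 V. With the source grounded, V_GS = V_G = 5.33 V.
Assume saturation: I_D = (k_n/2)(V_GS − V_t)² = (1.8/2)×(5.33 − 2.2)² = 0.9×3.13² = 8.82 mA.
V_DS = V_DD − I_D·R_D = 19 − 8.82×0.56 = 14.1 V.
Saturation requires V_DS ≥ V_GS − V_t = 3.13 V; 14.1 ≥ 3.13 ✓.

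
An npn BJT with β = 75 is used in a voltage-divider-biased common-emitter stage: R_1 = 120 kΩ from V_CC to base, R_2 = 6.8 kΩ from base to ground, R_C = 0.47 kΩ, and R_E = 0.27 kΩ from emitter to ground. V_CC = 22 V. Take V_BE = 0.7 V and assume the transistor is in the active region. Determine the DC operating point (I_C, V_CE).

I_C ≈ 1.3 mA, V_CE ≈ 21 V

Thevenize the base divider: V_Th = V_CC·R_2/(R_1+R_2) = 22×6.8/127 = 1.18 V, R_Th = R_1‖R_2 = 6.44 kΩ.
Base-emitter loop: V_Th = I_B·R_Th + V_BE + (β+1)I_B·R_E, so I_B = (1.18 − 0.7) / (6.44 + 76×0.27) = 0.0178 mA.
I_C = β·I_B = 75×0.0178 = 1.34 mA, and I_E = (β+1)I_B = 1.35 mA.
V_CE = V_CC − I_C·R_C − I_E·R_E = 22 − 1.34×0.47 − 1.35×0.27 = 21 V.
V_CE = 21 V > 0.2 V confirms active-region operation.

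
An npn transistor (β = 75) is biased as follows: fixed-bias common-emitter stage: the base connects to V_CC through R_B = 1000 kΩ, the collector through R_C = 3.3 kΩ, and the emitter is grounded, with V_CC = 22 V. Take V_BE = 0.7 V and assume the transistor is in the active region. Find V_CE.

Base loop: V_CC = I_B·R_B + V_BE, so I_B = (22 − 0.7)/1000 kΩ = 0.0213 mA.
In the active region I_C = β·I_B = 75 × 0.0213 = 1.6 mA.
Collector loop: V_CE = V_CC − I_C·R_C = 22 − 1.6×3.3 = 16.7 V.
Since V_CE = 16.7 V > V_CE(sat) ≈ 0.2 V, the transistor is in the active region as assumed.

V_CE ≈ 17 V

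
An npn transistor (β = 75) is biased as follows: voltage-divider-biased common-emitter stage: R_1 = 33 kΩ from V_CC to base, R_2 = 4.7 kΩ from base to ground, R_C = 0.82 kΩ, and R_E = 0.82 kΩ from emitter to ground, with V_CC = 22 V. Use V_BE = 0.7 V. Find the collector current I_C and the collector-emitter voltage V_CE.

Thevenize the base divider: V_Th = V_CC·R_2/(R_1+R_2) = 22×4.7/37.7 = 2.74 V, R_Th = R_1‖R_2 = 4.11 kΩ.
Base-emitter loop: V_Th = I_B·R_Th + V_BE + (β+1)I_B·R_E, so I_B = (2.74 − 0.7) / (4.11 + 76×0.82) = 0.0307 mA.
I_C = β·I_B = 75×0.0307 = 2.31 mA, and I_E = (β+1)I_B = 2.34 mA.
V_CE = V_CC − I_C·R_C − I_E·R_E = 22 − 2.31×0.82 − 2.34×0.82 = 18.2 V.
V_CE = 18.2 V > 0.2 V confirms active-region operation.

I_C ≈ 2.3 mA, V_CE ≈ 18 V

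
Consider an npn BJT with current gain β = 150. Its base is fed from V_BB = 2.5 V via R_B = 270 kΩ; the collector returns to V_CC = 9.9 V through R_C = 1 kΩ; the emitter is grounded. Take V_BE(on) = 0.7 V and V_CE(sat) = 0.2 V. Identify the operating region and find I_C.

active; I_C ≈ 1 mA

Assume active. Base-emitter loop: I_B = (V_BB − V_BE)/R_B = (2.5 − 0.7)/270 = 0.00667 mA.
I_C = β·I_B = 150×0.00667 = 1 mA.
V_CE = V_CC − I_C·R_C = 9.9 − 1×1 = 8.9 V > V_CE(sat), so the active-region assumption holds.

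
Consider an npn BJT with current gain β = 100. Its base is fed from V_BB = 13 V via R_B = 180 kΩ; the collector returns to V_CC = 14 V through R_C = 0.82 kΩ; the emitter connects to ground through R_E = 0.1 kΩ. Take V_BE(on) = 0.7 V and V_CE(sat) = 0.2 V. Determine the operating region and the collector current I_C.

Assume active. Base-emitter loop: I_B = (V_BB − V_BE)/(R_B + (β+1)R_E) = (13 − 0.7)/(180 + 101×0.1) = 0.0647 mA.
I_C = β·I_B = 100×0.0647 = 6.47 mA.
V_CE = V_CC − I_C·R_C − I_E·R_E = 14 − 6.47×0.82 − 6.53×0.1 = 8.04 V > V_CE(sat), so the active-region assumption holds.

active; I_C ≈ 6.5 mA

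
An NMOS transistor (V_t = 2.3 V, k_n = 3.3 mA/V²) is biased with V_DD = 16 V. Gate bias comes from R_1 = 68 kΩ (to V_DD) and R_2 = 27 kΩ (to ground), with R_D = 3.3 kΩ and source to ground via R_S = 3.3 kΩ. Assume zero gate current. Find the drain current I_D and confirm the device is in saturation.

I_D ≈ 0.51 mA

V_G = V_DD·R_2/(R_1+R_2) = 16×27/95 = 4.55 V.
Assume saturation: I_D = (k_n/2)(V_GS − V_t)² with V_GS = V_G − I_D·R_S = 4.55 − 3.3·I_D.
Substituting gives 18·I_D² − 25.5·I_D + 8.33 = 0, with roots I_D = 0.512 or 0.906 mA.
The root I_D = 0.906 mA gives V_GS = 1.56 V ≤ V_t, so take I_D = 0.512 mA.
Then V_GS = 2.86 V and V_DS = V_DD − I_D(R_D+R_S) = 16 − 0.512×6.6 = 12.6 V.
Saturation requires V_DS ≥ V_GS − V_t = 0.557 V; 12.6 ≥ 0.557 ✓.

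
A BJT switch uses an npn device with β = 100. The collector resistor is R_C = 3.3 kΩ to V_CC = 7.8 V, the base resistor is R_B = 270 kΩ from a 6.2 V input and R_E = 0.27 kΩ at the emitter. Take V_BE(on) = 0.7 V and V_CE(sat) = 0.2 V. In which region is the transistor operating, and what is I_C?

Assume active. Base-emitter loop: I_B = (V_BB − V_BE)/(R_B + (β+1)R_E) = (6.2 − 0.7)/(270 + 101×0.27) = 0.0185 mA.
I_C = β·I_B = 100×0.0185 = 1.85 mA.
V_CE = V_CC − I_C·R_C − I_E·R_E = 7.8 − 1.85×3.3 − 1.87×0.27 = 1.19 V > V_CE(sat), so the active-region assumption holds.

active; I_C ≈ 1.9 mA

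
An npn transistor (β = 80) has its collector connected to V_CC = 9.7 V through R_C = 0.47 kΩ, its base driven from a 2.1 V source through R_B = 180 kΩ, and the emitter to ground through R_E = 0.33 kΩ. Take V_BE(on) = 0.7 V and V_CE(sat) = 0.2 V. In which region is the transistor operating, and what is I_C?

Assume active. Base-emitter loop: I_B = (V_BB − V_BE)/(R_B + (β+1)R_E) = (2.1 − 0.7)/(180 + 81×0.33) = 0.00677 mA.
I_C = β·I_B = 80×0.00677 = 0.542 mA.
V_CE = V_CC − I_C·R_C − I_E·R_E = 9.7 − 0.542×0.47 − 0.549×0.33 = 9.26 V > V_CE(sat), so the active-region assumption holds.

active; I_C ≈ 0.54 mA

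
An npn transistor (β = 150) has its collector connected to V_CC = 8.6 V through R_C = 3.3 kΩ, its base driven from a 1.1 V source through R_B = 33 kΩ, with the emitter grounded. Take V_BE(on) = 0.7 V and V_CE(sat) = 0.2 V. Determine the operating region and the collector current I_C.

Assume active. Base-emitter loop: I_B = (V_BB − V_BE)/R_B = (1.1 − 0.7)/33 = 0.0121 mA.
I_C = β·I_B = 150×0.0121 = 1.82 mA.
V_CE = V_CC − I_C·R_C = 8.6 − 1.82×3.3 = 2.6 V > V_CE(sat), so the active-region assumption holds.

active; I_C ≈ 1.8 mA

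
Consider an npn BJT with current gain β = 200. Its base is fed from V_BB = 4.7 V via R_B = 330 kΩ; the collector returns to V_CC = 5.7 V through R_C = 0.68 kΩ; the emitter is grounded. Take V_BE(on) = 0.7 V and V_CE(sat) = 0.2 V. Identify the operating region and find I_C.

active; I_C ≈ 2.4 mA

Assume active. Base-emitter loop: I_B = (V_BB − V_BE)/R_B = (4.7 − 0.7)/330 = 0.0121 mA.
I_C = β·I_B = 200×0.0121 = 2.42 mA.
V_CE = V_CC − I_C·R_C = 5.7 − 2.42×0.68 = 4.05 V > V_CE(sat), so the active-region assumption holds.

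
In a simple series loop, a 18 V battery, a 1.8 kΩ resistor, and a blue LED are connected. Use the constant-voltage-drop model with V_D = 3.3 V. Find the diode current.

I ≈ 8.2 mA

KVL around the loop: 18 = V_D + I·R = 3.3 + I × 1.8 kΩ.
So I = (18 − 3.3) / 1.8 kΩ = 14.7 / 1.8 = 8.17 mA.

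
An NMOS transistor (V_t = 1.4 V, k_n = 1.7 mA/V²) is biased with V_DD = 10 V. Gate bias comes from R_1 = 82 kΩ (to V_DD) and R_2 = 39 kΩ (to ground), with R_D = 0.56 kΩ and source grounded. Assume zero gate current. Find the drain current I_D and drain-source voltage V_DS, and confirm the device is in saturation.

V_G = V_DD·R_2/(R_1+R_2) = 10×39/121 = 3.22 V. With the source grounded, V_GS = V_G = 3.22 V.
Assume saturation: I_D = (k_n/2)(V_GS − V_t)² = (1.7/2)×(3.22 − 1.4)² = 0.85×1.82² = 2.83 mA.
V_DS = V_DD − I_D·R_D = 10 − 2.83×0.56 = 8.42 V.
Saturation requires V_DS ≥ V_GS − V_t = 1.82 V; 8.42 ≥ 1.82 ✓.

I_D ≈ 2.8 mA, V_DS ≈ 8.4 V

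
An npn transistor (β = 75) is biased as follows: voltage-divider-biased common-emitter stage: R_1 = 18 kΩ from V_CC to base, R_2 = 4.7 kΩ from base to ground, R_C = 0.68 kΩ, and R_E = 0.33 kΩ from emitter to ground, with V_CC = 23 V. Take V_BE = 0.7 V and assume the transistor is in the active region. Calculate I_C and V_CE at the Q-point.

Thevenize the base divider: V_Th = V_CC·R_2/(R_1+R_2) = 23×4.7/22.7 = 4.76 V, R_Th = R_1‖R_2 = 3.73 kΩ.
Base-emitter loop: V_Th = I_B·R_Th + V_BE + (β+1)I_B·R_E, so I_B = (4.76 − 0.7) / (3.73 + 76×0.33) = 0.141 mA.
I_C = β·I_B = 75×0.141 = 10.6 mA, and I_E = (β+1)I_B = 10.7 mA.
V_CE = V_CC − I_C·R_C − I_E·R_E = 23 − 10.6×0.68 − 10.7×0.33 = 12.3 V.
V_CE = 12.3 V > 0.2 V confirms active-region operation.

I_C ≈ 11 mA, V_CE ≈ 12 V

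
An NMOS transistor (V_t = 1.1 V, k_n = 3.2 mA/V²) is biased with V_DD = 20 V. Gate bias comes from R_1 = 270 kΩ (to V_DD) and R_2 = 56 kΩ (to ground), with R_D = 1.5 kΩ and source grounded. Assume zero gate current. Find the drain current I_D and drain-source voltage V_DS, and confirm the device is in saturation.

I_D ≈ 8.7 mA, V_DS ≈ 6.9 V

V_G = V_DD·R_2/(R_1+R_2) = 20×56/326 = 3.44 V. With the source grounded, V_GS = V_G = 3.44 V.
Assume saturation: I_D = (k_n/2)(V_GS − V_t)² = (3.2/2)×(3.44 − 1.1)² = 1.6×2.34² = 8.73 mA.
V_DS = V_DD − I_D·R_D = 20 − 8.73×1.5 = 6.91 V.
Saturation requires V_DS ≥ V_GS − V_t = 2.34 V; 6.91 ≥ 2.34 ✓.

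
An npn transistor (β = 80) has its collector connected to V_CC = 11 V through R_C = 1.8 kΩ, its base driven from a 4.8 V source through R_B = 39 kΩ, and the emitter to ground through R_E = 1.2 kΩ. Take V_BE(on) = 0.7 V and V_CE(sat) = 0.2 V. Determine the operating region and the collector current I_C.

Assume active. Base-emitter loop: I_B = (V_BB − V_BE)/(R_B + (β+1)R_E) = (4.8 − 0.7)/(39 + 81×1.2) = 0.0301 mA.
I_C = β·I_B = 80×0.0301 = 2.41 mA.
V_CE = V_CC − I_C·R_C − I_E·R_E = 11 − 2.41×1.8 − 2.44×1.2 = 3.74 V > V_CE(sat), so the active-region assumption holds.

active; I_C ≈ 2.4 mA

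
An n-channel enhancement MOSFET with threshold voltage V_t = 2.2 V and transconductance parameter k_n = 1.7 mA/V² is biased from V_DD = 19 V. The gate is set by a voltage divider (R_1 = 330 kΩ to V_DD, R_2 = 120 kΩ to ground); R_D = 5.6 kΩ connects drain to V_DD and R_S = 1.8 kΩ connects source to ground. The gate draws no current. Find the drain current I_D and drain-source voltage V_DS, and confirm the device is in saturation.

I_D ≈ 0.99 mA, V_DS ≈ 12 V

V_G = V_DD·R_2/(R_1+R_2) = 19×120/450 = 5.07 V.
Assume saturation: I_D = (k_n/2)(V_GS − V_t)² with V_GS = V_G − I_D·R_S = 5.07 − 1.8·I_D.
Substituting gives 2.75·I_D² − 9.77·I_D + 6.99 = 0, with roots I_D = 0.992 or 2.56 mA.
The root I_D = 2.56 mA gives V_GS = 0.466 V ≤ V_t, so take I_D = 0.992 mA.
Then V_GS = 3.28 V and V_DS = V_DD − I_D(R_D+R_S) = 19 − 0.992×7.4 = 11.7 V.
Saturation requires V_DS ≥ V_GS − V_t = 1.08 V; 11.7 ≥ 1.08 ✓.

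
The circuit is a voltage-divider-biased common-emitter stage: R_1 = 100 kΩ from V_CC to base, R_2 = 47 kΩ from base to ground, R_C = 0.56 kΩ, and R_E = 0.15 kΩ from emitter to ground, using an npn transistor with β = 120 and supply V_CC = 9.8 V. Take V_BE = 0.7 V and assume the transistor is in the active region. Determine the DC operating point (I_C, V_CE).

I_C ≈ 5.8 mA, V_CE ≈ 5.7 V

Thevenize the base divider: V_Th = V_CC·R_2/(R_1+R_2) = 9.8×47/147 = 3.13 V, R_Th = R_1‖R_2 = 32 kΩ.
Base-emitter loop: V_Th = I_B·R_Th + V_BE + (β+1)I_B·R_E, so I_B = (3.13 − 0.7) / (32 + 121×0.15) = 0.0485 mA.
I_C = β·I_B = 120×0.0485 = 5.83 mA, and I_E = (β+1)I_B = 5.87 mA.
V_CE = V_CC − I_C·R_C − I_E·R_E = 9.8 − 5.83×0.56 − 5.87×0.15 = 5.66 V.
V_CE = 5.66 V > 0.2 V confirms active-region operation.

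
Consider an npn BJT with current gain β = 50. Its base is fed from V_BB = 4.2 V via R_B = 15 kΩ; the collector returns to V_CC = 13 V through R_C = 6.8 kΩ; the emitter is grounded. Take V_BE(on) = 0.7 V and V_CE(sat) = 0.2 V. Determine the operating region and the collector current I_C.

Assume active: I_B = (4.2 − 0.7)/15 = 0.233 mA, giving I_C = β·I_B = 11.7 mA.
But then V_CE = 13 − 11.7×6.8 = -66.3 V < V_CE(sat) = 0.2 V — impossible in the active region.
So the transistor is saturated. With V_CE = 0.2 V, I_C = (V_CC − 0.2)/R_C = 12.8/6.8 = 1.88 mA.
Check: β·I_B = 11.7 mA > I_C = 1.88 mA, confirming saturation.

saturation; I_C ≈ 1.9 mA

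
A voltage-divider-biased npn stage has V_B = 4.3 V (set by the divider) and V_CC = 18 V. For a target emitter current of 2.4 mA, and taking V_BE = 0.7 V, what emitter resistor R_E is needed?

R_E ≈ 1.5 kΩ

V_E = V_B − V_BE = 4.3 − 0.7 = 3.6 V.
R_E = V_E / I_E = 3.6 / 2.4 = 1.5 kΩ.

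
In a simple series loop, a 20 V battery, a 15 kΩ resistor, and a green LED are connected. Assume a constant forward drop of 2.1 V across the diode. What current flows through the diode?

I ≈ 1.2 mA

KVL around the loop: 20 = V_D + I·R = 2.1 + I × 15 kΩ.
So I = (20 − 2.1) / 15 kΩ = 17.9 / 15 = 1.19 mA.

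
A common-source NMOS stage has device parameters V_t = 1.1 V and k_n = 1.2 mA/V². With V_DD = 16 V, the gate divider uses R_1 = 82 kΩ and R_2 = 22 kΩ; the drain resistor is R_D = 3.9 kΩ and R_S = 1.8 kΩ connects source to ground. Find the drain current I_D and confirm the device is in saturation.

V_G = V_DD·R_2/(R_1+R_2) = 16×22/104 = 3.38 V.
Assume saturation: I_D = (k_n/2)(V_GS − V_t)² with V_GS = V_G − I_D·R_S = 3.38 − 1.8·I_D.
Substituting gives 1.94·I_D² − 5.93·I_D + 3.13 = 0, with roots I_D = 0.678 or 2.37 mA.
The root I_D = 2.37 mA gives V_GS = -0.889 V ≤ V_t, so take I_D = 0.678 mA.
Then V_GS = 2.16 V and V_DS = V_DD − I_D(R_D+R_S) = 16 − 0.678×5.7 = 12.1 V.
Saturation requires V_DS ≥ V_GS − V_t = 1.06 V; 12.1 ≥ 1.06 ✓.

I_D ≈ 0.68 mA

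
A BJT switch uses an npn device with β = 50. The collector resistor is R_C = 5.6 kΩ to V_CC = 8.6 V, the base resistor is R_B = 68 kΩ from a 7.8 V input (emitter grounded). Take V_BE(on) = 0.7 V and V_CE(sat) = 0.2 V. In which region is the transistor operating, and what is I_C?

Assume active: I_B = (7.8 − 0.7)/68 = 0.104 mA, giving I_C = β·I_B = 5.22 mA.
But then V_CE = 8.6 − 5.22×5.6 = -20.6 V < V_CE(sat) = 0.2 V — impossible in the active region.
So the transistor is saturated. With V_CE = 0.2 V, I_C = (V_CC − 0.2)/R_C = 8.4/5.6 = 1.5 mA.
Check: β·I_B = 5.22 mA > I_C = 1.5 mA, confirming saturation.

saturation; I_C ≈ 1.5 mA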